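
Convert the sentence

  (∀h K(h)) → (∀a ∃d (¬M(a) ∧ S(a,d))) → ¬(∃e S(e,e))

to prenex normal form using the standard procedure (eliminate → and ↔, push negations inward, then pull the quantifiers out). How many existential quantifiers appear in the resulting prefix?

2

Rewrite implications/biconditionals: A → B as ¬A ∨ B.
  ¬(∀h K(h)) ∨ ¬(∀a ∃d (¬M(a) ∧ S(a,d))) ∨ ¬(∃e S(e,e))
Push ¬ through the quantifiers and connectives to reach negation normal form:
  (∃h ¬K(h)) ∨ (∃a ∀d (M(a) ∨ ¬S(a,d))) ∨ (∀e ¬S(e,e))
Extract every quantifier outward, since the variables are now distinct and don't occur free across branches:
  ∃h ∃a ∀d ∀e (¬K(h) ∨ M(a) ∨ ¬S(a,d) ∨ ¬S(e,e))
The prefix is ∃h ∃a ∀d ∀e: 2 universal, 2 existential.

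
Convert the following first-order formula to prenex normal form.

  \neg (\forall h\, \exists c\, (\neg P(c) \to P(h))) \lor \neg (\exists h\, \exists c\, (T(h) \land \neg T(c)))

\exists h\, \forall c\, \forall a\, \forall z1\, (\neg P(c) \land \neg P(h) \lor \neg T(a) \lor T(z1))

Rewrite implications/biconditionals: A → B as ¬A ∨ B.
  \neg (\forall h\, \exists c\, (\neg \neg P(c) \lor P(h))) \lor \neg (\exists h\, \exists c\, (T(h) \land \neg T(c)))
Drive negations inward (¬∀x A ≡ ∃x ¬A, ¬∃x A ≡ ∀x ¬A, De Morgan for ∧/∨):
  (\exists h\, \forall c\, (\neg P(c) \land \neg P(h))) \lor (\forall h\, \forall c\, (\neg T(h) \lor T(c)))
Standardize variables apart so no two quantifiers bind the same name: h↦a, c↦z1.
  (\exists h\, \forall c\, (\neg P(c) \land \neg P(h))) \lor (\forall a\, \forall z1\, (\neg T(a) \lor T(z1)))
Extract every quantifier outward, since the variables are now distinct and don't occur free across branches:
  \exists h\, \forall c\, \forall a\, \forall z1\, (\neg P(c) \land \neg P(h) \lor \neg T(a) \lor T(z1))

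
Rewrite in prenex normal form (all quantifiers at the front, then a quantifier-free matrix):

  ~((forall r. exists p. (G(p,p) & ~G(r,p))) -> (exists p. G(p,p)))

Rewrite implications/biconditionals: A → B as ¬A ∨ B.
  ~(~(forall r. exists p. (G(p,p) & ~G(r,p))) | (exists p. G(p,p)))
Push ¬ through the quantifiers and connectives to reach negation normal form:
  (forall r. exists p. (G(p,p) & ~G(r,p))) & (forall p. ~G(p,p))
Standardize variables apart so no two quantifiers bind the same name: p↦w.
  (forall r. exists p. (G(p,p) & ~G(r,p))) & (forall w. ~G(w,w))
Pull the quantifiers to the front (each side's bound variable is not free in the other side):
  forall r. exists p. forall w. (G(p,p) & ~G(r,p) & ~G(w,w))

forall r. exists p. forall w. (G(p,p) & ~G(r,p) & ~G(w,w))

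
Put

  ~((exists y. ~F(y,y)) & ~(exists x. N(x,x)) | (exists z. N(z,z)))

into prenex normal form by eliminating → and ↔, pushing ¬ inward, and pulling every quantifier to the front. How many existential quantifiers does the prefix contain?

Move each ¬ inward, flipping quantifiers it crosses:
  ((forall y. F(y,y)) | (exists x. N(x,x))) & (forall z. ~N(z,z))
Extract every quantifier outward, since the variables are now distinct and don't occur free across branches:
  forall y. exists x. forall z. ((F(y,y) | N(x,x)) & ~N(z,z))
The prefix is forall y exists x forall z: 2 universal, 1 existential.

1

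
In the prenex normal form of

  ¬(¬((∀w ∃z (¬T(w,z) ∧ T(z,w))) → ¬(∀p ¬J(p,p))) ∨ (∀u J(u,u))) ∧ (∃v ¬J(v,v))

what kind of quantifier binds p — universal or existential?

Eliminate → and ↔ using ¬ and ∨.
  ¬(¬(¬(∀w ∃z (¬T(w,z) ∧ T(z,w))) ∨ ¬(∀p ¬J(p,p))) ∨ (∀u J(u,u))) ∧ (∃v ¬J(v,v))
Move each ¬ inward, flipping quantifiers it crosses:
  ((∃w ∀z (T(w,z) ∨ ¬T(z,w))) ∨ (∃p J(p,p))) ∧ (∃u ¬J(u,u)) ∧ (∃v ¬J(v,v))
Finally move all quantifiers to the prefix:
  ∃w ∀z ∃p ∃u ∃v ((T(w,z) ∨ ¬T(z,w) ∨ J(p,p)) ∧ ¬J(u,u) ∧ ¬J(v,v))
The quantifier ∀p sits under an odd number of negations (counting the antecedent side of each →), so it flips to ∃p.

existential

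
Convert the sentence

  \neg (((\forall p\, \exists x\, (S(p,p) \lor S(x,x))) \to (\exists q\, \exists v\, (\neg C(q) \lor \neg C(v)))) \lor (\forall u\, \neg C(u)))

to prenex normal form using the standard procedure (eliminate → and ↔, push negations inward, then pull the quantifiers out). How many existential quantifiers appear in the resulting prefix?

Rewrite implications/biconditionals: A → B as ¬A ∨ B.
  \neg (\neg (\forall p\, \exists x\, (S(p,p) \lor S(x,x))) \lor (\exists q\, \exists v\, (\neg C(q) \lor \neg C(v))) \lor (\forall u\, \neg C(u)))
Push ¬ through the quantifiers and connectives to reach negation normal form:
  (\forall p\, \exists x\, (S(p,p) \lor S(x,x))) \land (\forall q\, \forall v\, (C(q) \land C(v))) \land (\exists u\, C(u))
Pull the quantifiers to the front (each side's bound variable is not free in the other side):
  \forall p\, \exists x\, \forall q\, \forall v\, \exists u\, ((S(p,p) \lor S(x,x)) \land C(q) \land C(v) \land C(u))
The prefix is \forall p \exists x \forall q \forall v \exists u: 3 universal, 2 existential.

2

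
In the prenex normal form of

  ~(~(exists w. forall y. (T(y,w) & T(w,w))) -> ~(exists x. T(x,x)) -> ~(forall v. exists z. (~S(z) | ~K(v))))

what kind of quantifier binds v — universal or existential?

universal

First replace A → B with ¬A ∨ B.
  ~(~~(exists w. forall y. (T(y,w) & T(w,w))) | ~~(exists x. T(x,x)) | ~(forall v. exists z. (~S(z) | ~K(v))))
Move each ¬ inward, flipping quantifiers it crosses:
  (forall w. exists y. (~T(y,w) | ~T(w,w))) & (forall x. ~T(x,x)) & (forall v. exists z. (~S(z) | ~K(v)))
Finally move all quantifiers to the prefix:
  forall w. exists y. forall x. forall v. exists z. ((~T(y,w) | ~T(w,w)) & ~T(x,x) & (~S(z) | ~K(v)))
The quantifier forall v sits under an even number of negations (counting the antecedent side of each →), so it remains universal.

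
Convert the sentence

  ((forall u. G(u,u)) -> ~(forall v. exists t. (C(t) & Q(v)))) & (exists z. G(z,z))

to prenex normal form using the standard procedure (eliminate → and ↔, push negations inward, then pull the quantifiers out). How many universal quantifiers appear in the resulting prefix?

First replace A → B with ¬A ∨ B.
  (~(forall u. G(u,u)) | ~(forall v. exists t. (C(t) & Q(v)))) & (exists z. G(z,z))
Push ¬ through the quantifiers and connectives to reach negation normal form:
  ((exists u. ~G(u,u)) | (exists v. forall t. (~C(t) | ~Q(v)))) & (exists z. G(z,z))
All bound variables are already distinct, so no renaming is needed.
Pull the quantifiers to the front (each side's bound variable is not free in the other side):
  exists u. exists v. forall t. exists z. ((~G(u,u) | ~C(t) | ~Q(v)) & G(z,z))
The prefix is exists u exists v forall t exists z: 1 universal, 3 existential.

1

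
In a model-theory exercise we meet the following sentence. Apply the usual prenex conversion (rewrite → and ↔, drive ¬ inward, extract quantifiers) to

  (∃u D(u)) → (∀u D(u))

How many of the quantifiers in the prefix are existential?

0

First replace A → B with ¬A ∨ B.
  ¬(∃u D(u)) ∨ (∀u D(u))
Move each ¬ inward, flipping quantifiers it crosses:
  (∀u ¬D(u)) ∨ (∀u D(u))
Rename bound variables to avoid capture: u↦c.
  (∀u ¬D(u)) ∨ (∀c D(c))
Finally move all quantifiers to the prefix:
  ∀u ∀c (¬D(u) ∨ D(c))
The prefix is ∀u ∀c: 2 universal, 0 existential.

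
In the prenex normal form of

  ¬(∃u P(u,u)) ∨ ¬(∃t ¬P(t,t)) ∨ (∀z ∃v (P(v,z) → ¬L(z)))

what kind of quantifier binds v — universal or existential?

existential

First replace A → B with ¬A ∨ B.
  ¬(∃u P(u,u)) ∨ ¬(∃t ¬P(t,t)) ∨ (∀z ∃v (¬P(v,z) ∨ ¬L(z)))
Move each ¬ inward, flipping quantifiers it crosses:
  (∀u ¬P(u,u)) ∨ (∀t P(t,t)) ∨ (∀z ∃v (¬P(v,z) ∨ ¬L(z)))
Pull the quantifiers to the front (each side's bound variable is not free in the other side):
  ∀u ∀t ∀z ∃v (¬P(u,u) ∨ P(t,t) ∨ ¬P(v,z) ∨ ¬L(z))
The quantifier ∃v sits under an even number of negations (counting the antecedent side of each →), so it remains existential.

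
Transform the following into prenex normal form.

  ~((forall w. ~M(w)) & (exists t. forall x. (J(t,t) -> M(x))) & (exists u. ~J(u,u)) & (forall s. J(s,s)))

Eliminate → and ↔ using ¬ and ∨.
  ~((forall w. ~M(w)) & (exists t. forall x. (~J(t,t) | M(x))) & (exists u. ~J(u,u)) & (forall s. J(s,s)))
Push ¬ through the quantifiers and connectives to reach negation normal form:
  (exists w. M(w)) | (forall t. exists x. (J(t,t) & ~M(x))) | (forall u. J(u,u)) | (exists s. ~J(s,s))
Finally move all quantifiers to the prefix:
  exists w. forall t. exists x. forall u. exists s. (M(w) | J(t,t) & ~M(x) | J(u,u) | ~J(s,s))

exists w. forall t. exists x. forall u. exists s. (M(w) | J(t,t) & ~M(x) | J(u,u) | ~J(s,s))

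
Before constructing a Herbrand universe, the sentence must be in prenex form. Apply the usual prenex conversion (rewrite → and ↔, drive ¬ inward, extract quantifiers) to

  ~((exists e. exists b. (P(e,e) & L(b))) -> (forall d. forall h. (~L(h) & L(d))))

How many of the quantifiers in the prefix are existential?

First replace A → B with ¬A ∨ B.
  ~(~(exists e. exists b. (P(e,e) & L(b))) | (forall d. forall h. (~L(h) & L(d))))
Drive negations inward (¬∀x A ≡ ∃x ¬A, ¬∃x A ≡ ∀x ¬A, De Morgan for ∧/∨):
  (exists e. exists b. (P(e,e) & L(b))) & (exists d. exists h. (L(h) | ~L(d)))
Extract every quantifier outward, since the variables are now distinct and don't occur free across branches:
  exists e. exists b. exists d. exists h. (P(e,e) & L(b) & (L(h) | ~L(d)))
The prefix is exists e exists b exists d exists h: 0 universal, 4 existential.

4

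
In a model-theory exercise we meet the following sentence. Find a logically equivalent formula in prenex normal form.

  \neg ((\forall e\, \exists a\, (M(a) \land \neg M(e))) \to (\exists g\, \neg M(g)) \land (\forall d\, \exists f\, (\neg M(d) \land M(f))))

\forall e\, \exists a\, \forall g\, \exists d\, \forall f\, (M(a) \land \neg M(e) \land (M(g) \lor M(d) \lor \neg M(f)))

First replace A → B with ¬A ∨ B.
  \neg (\neg (\forall e\, \exists a\, (M(a) \land \neg M(e))) \lor (\exists g\, \neg M(g)) \land (\forall d\, \exists f\, (\neg M(d) \land M(f))))
Drive negations inward (¬∀x A ≡ ∃x ¬A, ¬∃x A ≡ ∀x ¬A, De Morgan for ∧/∨):
  (\forall e\, \exists a\, (M(a) \land \neg M(e))) \land ((\forall g\, M(g)) \lor (\exists d\, \forall f\, (M(d) \lor \neg M(f))))
All bound variables are already distinct, so no renaming is needed.
Extract every quantifier outward, since the variables are now distinct and don't occur free across branches:
  \forall e\, \exists a\, \forall g\, \exists d\, \forall f\, (M(a) \land \neg M(e) \land (M(g) \lor M(d) \lor \neg M(f)))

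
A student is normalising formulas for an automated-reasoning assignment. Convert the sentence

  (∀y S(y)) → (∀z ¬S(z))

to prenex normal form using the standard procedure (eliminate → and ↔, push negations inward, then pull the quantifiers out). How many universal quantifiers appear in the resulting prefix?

1

First replace A → B with ¬A ∨ B.
  ¬(∀y S(y)) ∨ (∀z ¬S(z))
Drive negations inward (¬∀x A ≡ ∃x ¬A, ¬∃x A ≡ ∀x ¬A, De Morgan for ∧/∨):
  (∃y ¬S(y)) ∨ (∀z ¬S(z))
Extract every quantifier outward, since the variables are now distinct and don't occur free across branches:
  ∃y ∀z (¬S(y) ∨ ¬S(z))
The prefix is ∃y ∀z: 1 universal, 1 existential.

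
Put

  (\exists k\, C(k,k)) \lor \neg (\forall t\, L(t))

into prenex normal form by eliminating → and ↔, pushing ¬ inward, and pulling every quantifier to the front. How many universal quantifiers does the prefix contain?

0

Drive negations inward (¬∀x A ≡ ∃x ¬A, ¬∃x A ≡ ∀x ¬A, De Morgan for ∧/∨):
  (\exists k\, C(k,k)) \lor (\exists t\, \neg L(t))
Finally move all quantifiers to the prefix:
  \exists k\, \exists t\, (C(k,k) \lor \neg L(t))
The prefix is \exists k \exists t: 0 universal, 2 existential.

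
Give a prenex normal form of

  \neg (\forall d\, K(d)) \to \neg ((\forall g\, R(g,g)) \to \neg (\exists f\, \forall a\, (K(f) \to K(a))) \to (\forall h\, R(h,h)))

First replace A → B with ¬A ∨ B.
  \neg \neg (\forall d\, K(d)) \lor \neg (\neg (\forall g\, R(g,g)) \lor \neg \neg (\exists f\, \forall a\, (\neg K(f) \lor K(a))) \lor (\forall h\, R(h,h)))
Move each ¬ inward, flipping quantifiers it crosses:
  (\forall d\, K(d)) \lor (\forall g\, R(g,g)) \land (\forall f\, \exists a\, (K(f) \land \neg K(a))) \land (\exists h\, \neg R(h,h))
Pull the quantifiers to the front (each side's bound variable is not free in the other side):
  \forall d\, \forall g\, \forall f\, \exists a\, \exists h\, (K(d) \lor R(g,g) \land K(f) \land \neg K(a) \land \neg R(h,h))

\forall d\, \forall g\, \forall f\, \exists a\, \exists h\, (K(d) \lor R(g,g) \land K(f) \land \neg K(a) \land \neg R(h,h))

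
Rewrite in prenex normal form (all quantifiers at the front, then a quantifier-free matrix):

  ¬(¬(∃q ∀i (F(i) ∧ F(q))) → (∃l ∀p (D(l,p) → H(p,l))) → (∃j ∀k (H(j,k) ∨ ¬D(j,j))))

∀q ∃i ∃l ∀p ∀j ∃k ((¬F(i) ∨ ¬F(q)) ∧ (¬D(l,p) ∨ H(p,l)) ∧ ¬H(j,k) ∧ D(j,j))

Rewrite implications/biconditionals: A → B as ¬A ∨ B.
  ¬(¬¬(∃q ∀i (F(i) ∧ F(q))) ∨ ¬(∃l ∀p (¬D(l,p) ∨ H(p,l))) ∨ (∃j ∀k (H(j,k) ∨ ¬D(j,j))))
Move each ¬ inward, flipping quantifiers it crosses:
  (∀q ∃i (¬F(i) ∨ ¬F(q))) ∧ (∃l ∀p (¬D(l,p) ∨ H(p,l))) ∧ (∀j ∃k (¬H(j,k) ∧ D(j,j)))
All bound variables are already distinct, so no renaming is needed.
Extract every quantifier outward, since the variables are now distinct and don't occur free across branches:
  ∀q ∃i ∃l ∀p ∀j ∃k ((¬F(i) ∨ ¬F(q)) ∧ (¬D(l,p) ∨ H(p,l)) ∧ ¬H(j,k) ∧ D(j,j))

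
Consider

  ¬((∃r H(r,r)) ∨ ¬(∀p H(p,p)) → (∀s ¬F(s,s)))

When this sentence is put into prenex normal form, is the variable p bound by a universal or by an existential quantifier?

Eliminate → and ↔ using ¬ and ∨.
  ¬(¬((∃r H(r,r)) ∨ ¬(∀p H(p,p))) ∨ (∀s ¬F(s,s)))
Push ¬ through the quantifiers and connectives to reach negation normal form:
  ((∃r H(r,r)) ∨ (∃p ¬H(p,p))) ∧ (∃s F(s,s))
All bound variables are already distinct, so no renaming is needed.
Extract every quantifier outward, since the variables are now distinct and don't occur free across branches:
  ∃r ∃p ∃s ((H(r,r) ∨ ¬H(p,p)) ∧ F(s,s))
The quantifier ∀p sits under an odd number of negations (counting the antecedent side of each →), so it flips to ∃p.

existential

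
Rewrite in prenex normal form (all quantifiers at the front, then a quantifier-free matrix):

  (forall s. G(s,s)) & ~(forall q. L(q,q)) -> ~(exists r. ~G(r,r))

exists s. forall q. forall r. (~G(s,s) | L(q,q) | G(r,r))

First replace A → B with ¬A ∨ B.
  ~((forall s. G(s,s)) & ~(forall q. L(q,q))) | ~(exists r. ~G(r,r))
Move each ¬ inward, flipping quantifiers it crosses:
  (exists s. ~G(s,s)) | (forall q. L(q,q)) | (forall r. G(r,r))
Finally move all quantifiers to the prefix:
  exists s. forall q. forall r. (~G(s,s) | L(q,q) | G(r,r))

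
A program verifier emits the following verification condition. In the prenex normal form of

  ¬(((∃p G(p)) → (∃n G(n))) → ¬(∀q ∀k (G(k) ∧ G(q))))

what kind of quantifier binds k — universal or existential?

Eliminate → and ↔ using ¬ and ∨.
  ¬(¬(¬(∃p G(p)) ∨ (∃n G(n))) ∨ ¬(∀q ∀k (G(k) ∧ G(q))))
Drive negations inward (¬∀x A ≡ ∃x ¬A, ¬∃x A ≡ ∀x ¬A, De Morgan for ∧/∨):
  ((∀p ¬G(p)) ∨ (∃n G(n))) ∧ (∀q ∀k (G(k) ∧ G(q)))
All bound variables are already distinct, so no renaming is needed.
Finally move all quantifiers to the prefix:
  ∀p ∃n ∀q ∀k ((¬G(p) ∨ G(n)) ∧ G(k) ∧ G(q))
The quantifier ∀k sits under an even number of negations (counting the antecedent side of each →), so it remains universal.

universal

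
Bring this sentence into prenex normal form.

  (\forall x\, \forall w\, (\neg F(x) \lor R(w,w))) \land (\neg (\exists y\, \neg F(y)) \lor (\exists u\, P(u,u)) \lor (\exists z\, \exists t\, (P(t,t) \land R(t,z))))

Move each ¬ inward, flipping quantifiers it crosses:
  (\forall x\, \forall w\, (\neg F(x) \lor R(w,w))) \land ((\forall y\, F(y)) \lor (\exists u\, P(u,u)) \lor (\exists z\, \exists t\, (P(t,t) \land R(t,z))))
Extract every quantifier outward, since the variables are now distinct and don't occur free across branches:
  \forall x\, \forall w\, \forall y\, \exists u\, \exists z\, \exists t\, ((\neg F(x) \lor R(w,w)) \land (F(y) \lor P(u,u) \lor P(t,t) \land R(t,z)))

\forall x\, \forall w\, \forall y\, \exists u\, \exists z\, \exists t\, ((\neg F(x) \lor R(w,w)) \land (F(y) \lor P(u,u) \lor P(t,t) \land R(t,z)))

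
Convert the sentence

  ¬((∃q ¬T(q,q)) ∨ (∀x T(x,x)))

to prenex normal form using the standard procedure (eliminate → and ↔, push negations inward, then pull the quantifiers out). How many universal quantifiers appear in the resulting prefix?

Push ¬ through the quantifiers and connectives to reach negation normal form:
  (∀q T(q,q)) ∧ (∃x ¬T(x,x))
All bound variables are already distinct, so no renaming is needed.
Extract every quantifier outward, since the variables are now distinct and don't occur free across branches:
  ∀q ∃x (T(q,q) ∧ ¬T(x,x))
The prefix is ∀q ∃x: 1 universal, 1 existential.

1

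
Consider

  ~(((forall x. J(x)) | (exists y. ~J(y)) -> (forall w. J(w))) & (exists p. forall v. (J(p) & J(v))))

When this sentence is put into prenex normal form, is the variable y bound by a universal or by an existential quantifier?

Rewrite implications/biconditionals: A → B as ¬A ∨ B.
  ~((~((forall x. J(x)) | (exists y. ~J(y))) | (forall w. J(w))) & (exists p. forall v. (J(p) & J(v))))
Push ¬ through the quantifiers and connectives to reach negation normal form:
  ((forall x. J(x)) | (exists y. ~J(y))) & (exists w. ~J(w)) | (forall p. exists v. (~J(p) | ~J(v)))
Finally move all quantifiers to the prefix:
  forall x. exists y. exists w. forall p. exists v. ((J(x) | ~J(y)) & ~J(w) | ~J(p) | ~J(v))
The quantifier exists y sits under an even number of negations (counting the antecedent side of each →), so it remains existential.

existential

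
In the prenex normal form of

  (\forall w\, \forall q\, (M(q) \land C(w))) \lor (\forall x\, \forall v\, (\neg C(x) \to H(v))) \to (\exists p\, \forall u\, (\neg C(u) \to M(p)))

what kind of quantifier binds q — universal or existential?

Eliminate → and ↔ using ¬ and ∨.
  \neg ((\forall w\, \forall q\, (M(q) \land C(w))) \lor (\forall x\, \forall v\, (\neg \neg C(x) \lor H(v)))) \lor (\exists p\, \forall u\, (\neg \neg C(u) \lor M(p)))
Drive negations inward (¬∀x A ≡ ∃x ¬A, ¬∃x A ≡ ∀x ¬A, De Morgan for ∧/∨):
  (\exists w\, \exists q\, (\neg M(q) \lor \neg C(w))) \land (\exists x\, \exists v\, (\neg C(x) \land \neg H(v))) \lor (\exists p\, \forall u\, (C(u) \lor M(p)))
Pull the quantifiers to the front (each side's bound variable is not free in the other side):
  \exists w\, \exists q\, \exists x\, \exists v\, \exists p\, \forall u\, ((\neg M(q) \lor \neg C(w)) \land \neg C(x) \land \neg H(v) \lor C(u) \lor M(p))
The quantifier \forall q sits under an odd number of negations (counting the antecedent side of each →), so it flips to \exists q.

existential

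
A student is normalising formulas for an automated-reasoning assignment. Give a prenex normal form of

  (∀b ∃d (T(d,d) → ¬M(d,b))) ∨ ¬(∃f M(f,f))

∀b ∃d ∀f (¬T(d,d) ∨ ¬M(d,b) ∨ ¬M(f,f))

Rewrite implications/biconditionals: A → B as ¬A ∨ B.
  (∀b ∃d (¬T(d,d) ∨ ¬M(d,b))) ∨ ¬(∃f M(f,f))
Drive negations inward (¬∀x A ≡ ∃x ¬A, ¬∃x A ≡ ∀x ¬A, De Morgan for ∧/∨):
  (∀b ∃d (¬T(d,d) ∨ ¬M(d,b))) ∨ (∀f ¬M(f,f))
Finally move all quantifiers to the prefix:
  ∀b ∃d ∀f (¬T(d,d) ∨ ¬M(d,b) ∨ ¬M(f,f))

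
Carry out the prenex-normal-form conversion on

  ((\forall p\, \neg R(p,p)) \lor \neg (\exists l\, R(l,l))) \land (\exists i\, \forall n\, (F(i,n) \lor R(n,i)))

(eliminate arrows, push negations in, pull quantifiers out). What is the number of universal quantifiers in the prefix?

Drive negations inward (¬∀x A ≡ ∃x ¬A, ¬∃x A ≡ ∀x ¬A, De Morgan for ∧/∨):
  ((\forall p\, \neg R(p,p)) \lor (\forall l\, \neg R(l,l))) \land (\exists i\, \forall n\, (F(i,n) \lor R(n,i)))
All bound variables are already distinct, so no renaming is needed.
Pull the quantifiers to the front (each side's bound variable is not free in the other side):
  \forall p\, \forall l\, \exists i\, \forall n\, ((\neg R(p,p) \lor \neg R(l,l)) \land (F(i,n) \lor R(n,i)))
The prefix is \forall p \forall l \exists i \forall n: 3 universal, 1 existential.

3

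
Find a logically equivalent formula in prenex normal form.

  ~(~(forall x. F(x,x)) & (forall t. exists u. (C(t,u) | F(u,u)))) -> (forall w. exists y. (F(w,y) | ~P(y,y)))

Rewrite implications/biconditionals: A → B as ¬A ∨ B.
  ~~(~(forall x. F(x,x)) & (forall t. exists u. (C(t,u) | F(u,u)))) | (forall w. exists y. (F(w,y) | ~P(y,y)))
Move each ¬ inward, flipping quantifiers it crosses:
  (exists x. ~F(x,x)) & (forall t. exists u. (C(t,u) | F(u,u))) | (forall w. exists y. (F(w,y) | ~P(y,y)))
All bound variables are already distinct, so no renaming is needed.
Extract every quantifier outward, since the variables are now distinct and don't occur free across branches:
  exists x. forall t. exists u. forall w. exists y. (~F(x,x) & (C(t,u) | F(u,u)) | F(w,y) | ~P(y,y))

exists x. forall t. exists u. forall w. exists y. (~F(x,x) & (C(t,u) | F(u,u)) | F(w,y) | ~P(y,y))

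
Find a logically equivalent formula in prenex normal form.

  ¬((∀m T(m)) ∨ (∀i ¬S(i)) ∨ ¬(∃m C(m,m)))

∃m ∃i ∃v (¬T(m) ∧ S(i) ∧ C(v,v))

Drive negations inward (¬∀x A ≡ ∃x ¬A, ¬∃x A ≡ ∀x ¬A, De Morgan for ∧/∨):
  (∃m ¬T(m)) ∧ (∃i S(i)) ∧ (∃m C(m,m))
Standardize variables apart so no two quantifiers bind the same name: m↦v.
  (∃m ¬T(m)) ∧ (∃i S(i)) ∧ (∃v C(v,v))
Finally move all quantifiers to the prefix:
  ∃m ∃i ∃v (¬T(m) ∧ S(i) ∧ C(v,v))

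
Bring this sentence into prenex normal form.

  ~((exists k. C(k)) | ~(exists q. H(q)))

forall k. exists q. (~C(k) & H(q))

Move each ¬ inward, flipping quantifiers it crosses:
  (forall k. ~C(k)) & (exists q. H(q))
Finally move all quantifiers to the prefix:
  forall k. exists q. (~C(k) & H(q))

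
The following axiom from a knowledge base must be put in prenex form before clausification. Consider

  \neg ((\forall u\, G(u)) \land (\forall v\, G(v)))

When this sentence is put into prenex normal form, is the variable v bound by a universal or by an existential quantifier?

Move each ¬ inward, flipping quantifiers it crosses:
  (\exists u\, \neg G(u)) \lor (\exists v\, \neg G(v))
All bound variables are already distinct, so no renaming is needed.
Extract every quantifier outward, since the variables are now distinct and don't occur free across branches:
  \exists u\, \exists v\, (\neg G(u) \lor \neg G(v))
The quantifier \forall v sits under an odd number of negations, so it flips to \exists v.

existential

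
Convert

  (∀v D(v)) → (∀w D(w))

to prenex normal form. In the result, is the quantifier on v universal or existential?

existential

Eliminate → and ↔ using ¬ and ∨.
  ¬(∀v D(v)) ∨ (∀w D(w))
Push ¬ through the quantifiers and connectives to reach negation normal form:
  (∃v ¬D(v)) ∨ (∀w D(w))
All bound variables are already distinct, so no renaming is needed.
Finally move all quantifiers to the prefix:
  ∃v ∀w (¬D(v) ∨ D(w))
The quantifier ∀v sits under an odd number of negations (counting the antecedent side of each →), so it flips to ∃v.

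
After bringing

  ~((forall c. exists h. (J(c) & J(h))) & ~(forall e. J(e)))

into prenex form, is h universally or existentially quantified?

Drive negations inward (¬∀x A ≡ ∃x ¬A, ¬∃x A ≡ ∀x ¬A, De Morgan for ∧/∨):
  (exists c. forall h. (~J(c) | ~J(h))) | (forall e. J(e))
Finally move all quantifiers to the prefix:
  exists c. forall h. forall e. (~J(c) | ~J(h) | J(e))
The quantifier exists h sits under an odd number of negations, so it flips to forall h.

universal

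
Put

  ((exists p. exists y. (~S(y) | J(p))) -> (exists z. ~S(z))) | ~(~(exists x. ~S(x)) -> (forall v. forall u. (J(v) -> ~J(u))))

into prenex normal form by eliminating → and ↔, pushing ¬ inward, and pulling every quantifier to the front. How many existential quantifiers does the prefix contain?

3

Eliminate → and ↔ using ¬ and ∨.
  ~(exists p. exists y. (~S(y) | J(p))) | (exists z. ~S(z)) | ~(~~(exists x. ~S(x)) | (forall v. forall u. (~J(v) | ~J(u))))
Move each ¬ inward, flipping quantifiers it crosses:
  (forall p. forall y. (S(y) & ~J(p))) | (exists z. ~S(z)) | (forall x. S(x)) & (exists v. exists u. (J(v) & J(u)))
All bound variables are already distinct, so no renaming is needed.
Finally move all quantifiers to the prefix:
  forall p. forall y. exists z. forall x. exists v. exists u. (S(y) & ~J(p) | ~S(z) | S(x) & J(v) & J(u))
The prefix is forall p forall y exists z forall x exists v exists u: 3 universal, 3 existential.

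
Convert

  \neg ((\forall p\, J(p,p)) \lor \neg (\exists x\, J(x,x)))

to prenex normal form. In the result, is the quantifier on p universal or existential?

existential

Drive negations inward (¬∀x A ≡ ∃x ¬A, ¬∃x A ≡ ∀x ¬A, De Morgan for ∧/∨):
  (\exists p\, \neg J(p,p)) \land (\exists x\, J(x,x))
Extract every quantifier outward, since the variables are now distinct and don't occur free across branches:
  \exists p\, \exists x\, (\neg J(p,p) \land J(x,x))
The quantifier \forall p sits under an odd number of negations, so it flips to \exists p.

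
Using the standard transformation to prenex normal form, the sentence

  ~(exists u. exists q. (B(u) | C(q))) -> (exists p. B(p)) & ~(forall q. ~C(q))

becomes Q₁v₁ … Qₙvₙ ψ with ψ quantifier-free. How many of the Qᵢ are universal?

Rewrite implications/biconditionals: A → B as ¬A ∨ B.
  ~~(exists u. exists q. (B(u) | C(q))) | (exists p. B(p)) & ~(forall q. ~C(q))
Drive negations inward (¬∀x A ≡ ∃x ¬A, ¬∃x A ≡ ∀x ¬A, De Morgan for ∧/∨):
  (exists u. exists q. (B(u) | C(q))) | (exists p. B(p)) & (exists q. C(q))
Rename bound variables to avoid capture: q↦t.
  (exists u. exists q. (B(u) | C(q))) | (exists p. B(p)) & (exists t. C(t))
Extract every quantifier outward, since the variables are now distinct and don't occur free across branches:
  exists u. exists q. exists p. exists t. (B(u) | C(q) | B(p) & C(t))
The prefix is exists u exists q exists p exists t: 0 universal, 4 existential.

0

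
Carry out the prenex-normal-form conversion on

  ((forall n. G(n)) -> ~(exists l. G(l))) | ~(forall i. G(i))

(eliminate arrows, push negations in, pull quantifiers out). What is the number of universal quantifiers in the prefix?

Rewrite implications/biconditionals: A → B as ¬A ∨ B.
  ~(forall n. G(n)) | ~(exists l. G(l)) | ~(forall i. G(i))
Move each ¬ inward, flipping quantifiers it crosses:
  (exists n. ~G(n)) | (forall l. ~G(l)) | (exists i. ~G(i))
All bound variables are already distinct, so no renaming is needed.
Pull the quantifiers to the front (each side's bound variable is not free in the other side):
  exists n. forall l. exists i. (~G(n) | ~G(l) | ~G(i))
The prefix is exists n forall l exists i: 1 universal, 2 existential.

1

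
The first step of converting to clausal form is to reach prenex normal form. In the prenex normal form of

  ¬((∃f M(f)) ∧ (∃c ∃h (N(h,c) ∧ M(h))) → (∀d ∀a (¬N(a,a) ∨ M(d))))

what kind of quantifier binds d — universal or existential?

Eliminate → and ↔ using ¬ and ∨.
  ¬(¬((∃f M(f)) ∧ (∃c ∃h (N(h,c) ∧ M(h)))) ∨ (∀d ∀a (¬N(a,a) ∨ M(d))))
Push ¬ through the quantifiers and connectives to reach negation normal form:
  (∃f M(f)) ∧ (∃c ∃h (N(h,c) ∧ M(h))) ∧ (∃d ∃a (N(a,a) ∧ ¬M(d)))
All bound variables are already distinct, so no renaming is needed.
Extract every quantifier outward, since the variables are now distinct and don't occur free across branches:
  ∃f ∃c ∃h ∃d ∃a (M(f) ∧ N(h,c) ∧ M(h) ∧ N(a,a) ∧ ¬M(d))
The quantifier ∀d sits under an odd number of negations (counting the antecedent side of each →), so it flips to ∃d.

existential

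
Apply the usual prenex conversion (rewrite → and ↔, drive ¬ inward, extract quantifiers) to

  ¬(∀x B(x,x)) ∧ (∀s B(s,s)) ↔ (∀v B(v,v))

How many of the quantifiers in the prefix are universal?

First replace A → B with ¬A ∨ B; A ↔ B as (¬A ∨ B) ∧ (¬B ∨ A).
  (¬(¬(∀x B(x,x)) ∧ (∀s B(s,s))) ∨ (∀v B(v,v))) ∧ (¬(∀v B(v,v)) ∨ ¬(∀x B(x,x)) ∧ (∀s B(s,s)))
Push ¬ through the quantifiers and connectives to reach negation normal form:
  ((∀x B(x,x)) ∨ (∃s ¬B(s,s)) ∨ (∀v B(v,v))) ∧ ((∃v ¬B(v,v)) ∨ (∃x ¬B(x,x)) ∧ (∀s B(s,s)))
Rename bound variables to avoid capture: v↦a, x↦y1, s↦u1.
  ((∀x B(x,x)) ∨ (∃s ¬B(s,s)) ∨ (∀v B(v,v))) ∧ ((∃a ¬B(a,a)) ∨ (∃y1 ¬B(y1,y1)) ∧ (∀u1 B(u1,u1)))
Finally move all quantifiers to the prefix:
  ∀x ∃s ∀v ∃a ∃y1 ∀u1 ((B(x,x) ∨ ¬B(s,s) ∨ B(v,v)) ∧ (¬B(a,a) ∨ ¬B(y1,y1) ∧ B(u1,u1)))
The prefix is ∀x ∃s ∀v ∃a ∃y1 ∀u1: 3 universal, 3 existential.

3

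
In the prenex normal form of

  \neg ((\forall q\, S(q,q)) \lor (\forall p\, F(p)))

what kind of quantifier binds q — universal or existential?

existential

Drive negations inward (¬∀x A ≡ ∃x ¬A, ¬∃x A ≡ ∀x ¬A, De Morgan for ∧/∨):
  (\exists q\, \neg S(q,q)) \land (\exists p\, \neg F(p))
All bound variables are already distinct, so no renaming is needed.
Finally move all quantifiers to the prefix:
  \exists q\, \exists p\, (\neg S(q,q) \land \neg F(p))
The quantifier \forall q sits under an odd number of negations, so it flips to \exists q.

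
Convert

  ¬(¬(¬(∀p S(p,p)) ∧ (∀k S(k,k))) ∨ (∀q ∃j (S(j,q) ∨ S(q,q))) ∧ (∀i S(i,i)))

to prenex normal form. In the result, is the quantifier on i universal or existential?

Move each ¬ inward, flipping quantifiers it crosses:
  (∃p ¬S(p,p)) ∧ (∀k S(k,k)) ∧ ((∃q ∀j (¬S(j,q) ∧ ¬S(q,q))) ∨ (∃i ¬S(i,i)))
Extract every quantifier outward, since the variables are now distinct and don't occur free across branches:
  ∃p ∀k ∃q ∀j ∃i (¬S(p,p) ∧ S(k,k) ∧ (¬S(j,q) ∧ ¬S(q,q) ∨ ¬S(i,i)))
The quantifier ∀i sits under an odd number of negations, so it flips to ∃i.

existential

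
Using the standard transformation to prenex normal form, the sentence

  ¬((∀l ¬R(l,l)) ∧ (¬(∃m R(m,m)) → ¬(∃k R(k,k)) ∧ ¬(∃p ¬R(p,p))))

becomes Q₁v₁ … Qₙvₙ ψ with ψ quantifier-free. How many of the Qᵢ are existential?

First replace A → B with ¬A ∨ B.
  ¬((∀l ¬R(l,l)) ∧ (¬¬(∃m R(m,m)) ∨ ¬(∃k R(k,k)) ∧ ¬(∃p ¬R(p,p))))
Move each ¬ inward, flipping quantifiers it crosses:
  (∃l R(l,l)) ∨ (∀m ¬R(m,m)) ∧ ((∃k R(k,k)) ∨ (∃p ¬R(p,p)))
Extract every quantifier outward, since the variables are now distinct and don't occur free across branches:
  ∃l ∀m ∃k ∃p (R(l,l) ∨ ¬R(m,m) ∧ (R(k,k) ∨ ¬R(p,p)))
The prefix is ∃l ∀m ∃k ∃p: 1 universal, 3 existential.

3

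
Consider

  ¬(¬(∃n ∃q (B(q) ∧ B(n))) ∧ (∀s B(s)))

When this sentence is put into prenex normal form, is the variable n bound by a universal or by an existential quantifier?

Push ¬ through the quantifiers and connectives to reach negation normal form:
  (∃n ∃q (B(q) ∧ B(n))) ∨ (∃s ¬B(s))
Extract every quantifier outward, since the variables are now distinct and don't occur free across branches:
  ∃n ∃q ∃s (B(q) ∧ B(n) ∨ ¬B(s))
The quantifier ∃n sits under an even number of negations, so it remains existential.

existential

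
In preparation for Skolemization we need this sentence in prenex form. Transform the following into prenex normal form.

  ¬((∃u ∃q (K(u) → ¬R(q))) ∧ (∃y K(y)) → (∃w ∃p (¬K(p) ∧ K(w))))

∃u ∃q ∃y ∀w ∀p ((¬K(u) ∨ ¬R(q)) ∧ K(y) ∧ (K(p) ∨ ¬K(w)))

Rewrite implications/biconditionals: A → B as ¬A ∨ B.
  ¬(¬((∃u ∃q (¬K(u) ∨ ¬R(q))) ∧ (∃y K(y))) ∨ (∃w ∃p (¬K(p) ∧ K(w))))
Push ¬ through the quantifiers and connectives to reach negation normal form:
  (∃u ∃q (¬K(u) ∨ ¬R(q))) ∧ (∃y K(y)) ∧ (∀w ∀p (K(p) ∨ ¬K(w)))
Pull the quantifiers to the front (each side's bound variable is not free in the other side):
  ∃u ∃q ∃y ∀w ∀p ((¬K(u) ∨ ¬R(q)) ∧ K(y) ∧ (K(p) ∨ ¬K(w)))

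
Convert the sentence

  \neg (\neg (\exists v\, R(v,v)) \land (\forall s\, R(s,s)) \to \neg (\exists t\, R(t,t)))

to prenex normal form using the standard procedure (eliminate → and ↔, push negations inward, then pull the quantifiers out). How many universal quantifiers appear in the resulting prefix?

2

Rewrite implications/biconditionals: A → B as ¬A ∨ B.
  \neg (\neg (\neg (\exists v\, R(v,v)) \land (\forall s\, R(s,s))) \lor \neg (\exists t\, R(t,t)))
Drive negations inward (¬∀x A ≡ ∃x ¬A, ¬∃x A ≡ ∀x ¬A, De Morgan for ∧/∨):
  (\forall v\, \neg R(v,v)) \land (\forall s\, R(s,s)) \land (\exists t\, R(t,t))
Finally move all quantifiers to the prefix:
  \forall v\, \forall s\, \exists t\, (\neg R(v,v) \land R(s,s) \land R(t,t))
The prefix is \forall v \forall s \exists t: 2 universal, 1 existential.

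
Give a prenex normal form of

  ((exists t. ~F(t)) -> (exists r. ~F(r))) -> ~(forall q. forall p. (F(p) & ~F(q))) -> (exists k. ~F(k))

exists t. forall r. forall q. forall p. exists k. (~F(t) & F(r) | F(p) & ~F(q) | ~F(k))

Eliminate → and ↔ using ¬ and ∨.
  ~(~(exists t. ~F(t)) | (exists r. ~F(r))) | ~~(forall q. forall p. (F(p) & ~F(q))) | (exists k. ~F(k))
Drive negations inward (¬∀x A ≡ ∃x ¬A, ¬∃x A ≡ ∀x ¬A, De Morgan for ∧/∨):
  (exists t. ~F(t)) & (forall r. F(r)) | (forall q. forall p. (F(p) & ~F(q))) | (exists k. ~F(k))
All bound variables are already distinct, so no renaming is needed.
Pull the quantifiers to the front (each side's bound variable is not free in the other side):
  exists t. forall r. forall q. forall p. exists k. (~F(t) & F(r) | F(p) & ~F(q) | ~F(k))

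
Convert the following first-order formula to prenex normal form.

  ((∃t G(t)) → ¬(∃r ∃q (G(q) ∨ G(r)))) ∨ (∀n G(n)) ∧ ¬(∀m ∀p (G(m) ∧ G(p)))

Rewrite implications/biconditionals: A → B as ¬A ∨ B.
  ¬(∃t G(t)) ∨ ¬(∃r ∃q (G(q) ∨ G(r))) ∨ (∀n G(n)) ∧ ¬(∀m ∀p (G(m) ∧ G(p)))
Move each ¬ inward, flipping quantifiers it crosses:
  (∀t ¬G(t)) ∨ (∀r ∀q (¬G(q) ∧ ¬G(r))) ∨ (∀n G(n)) ∧ (∃m ∃p (¬G(m) ∨ ¬G(p)))
All bound variables are already distinct, so no renaming is needed.
Pull the quantifiers to the front (each side's bound variable is not free in the other side):
  ∀t ∀r ∀q ∀n ∃m ∃p (¬G(t) ∨ ¬G(q) ∧ ¬G(r) ∨ G(n) ∧ (¬G(m) ∨ ¬G(p)))

∀t ∀r ∀q ∀n ∃m ∃p (¬G(t) ∨ ¬G(q) ∧ ¬G(r) ∨ G(n) ∧ (¬G(m) ∨ ¬G(p)))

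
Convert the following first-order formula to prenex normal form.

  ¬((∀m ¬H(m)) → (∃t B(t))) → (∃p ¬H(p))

∃m ∃t ∃p (H(m) ∨ B(t) ∨ ¬H(p))

First replace A → B with ¬A ∨ B.
  ¬¬(¬(∀m ¬H(m)) ∨ (∃t B(t))) ∨ (∃p ¬H(p))
Drive negations inward (¬∀x A ≡ ∃x ¬A, ¬∃x A ≡ ∀x ¬A, De Morgan for ∧/∨):
  (∃m H(m)) ∨ (∃t B(t)) ∨ (∃p ¬H(p))
All bound variables are already distinct, so no renaming is needed.
Extract every quantifier outward, since the variables are now distinct and don't occur free across branches:
  ∃m ∃t ∃p (H(m) ∨ B(t) ∨ ¬H(p))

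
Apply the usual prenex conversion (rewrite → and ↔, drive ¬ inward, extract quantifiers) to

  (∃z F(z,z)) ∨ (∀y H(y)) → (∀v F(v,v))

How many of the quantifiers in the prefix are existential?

Eliminate → and ↔ using ¬ and ∨.
  ¬((∃z F(z,z)) ∨ (∀y H(y))) ∨ (∀v F(v,v))
Drive negations inward (¬∀x A ≡ ∃x ¬A, ¬∃x A ≡ ∀x ¬A, De Morgan for ∧/∨):
  (∀z ¬F(z,z)) ∧ (∃y ¬H(y)) ∨ (∀v F(v,v))
Extract every quantifier outward, since the variables are now distinct and don't occur free across branches:
  ∀z ∃y ∀v (¬F(z,z) ∧ ¬H(y) ∨ F(v,v))
The prefix is ∀z ∃y ∀v: 2 universal, 1 existential.

1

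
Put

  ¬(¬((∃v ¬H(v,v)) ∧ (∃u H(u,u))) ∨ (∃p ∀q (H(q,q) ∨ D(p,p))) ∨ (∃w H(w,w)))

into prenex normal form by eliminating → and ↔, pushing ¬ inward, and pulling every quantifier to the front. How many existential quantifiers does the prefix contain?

3

Drive negations inward (¬∀x A ≡ ∃x ¬A, ¬∃x A ≡ ∀x ¬A, De Morgan for ∧/∨):
  (∃v ¬H(v,v)) ∧ (∃u H(u,u)) ∧ (∀p ∃q (¬H(q,q) ∧ ¬D(p,p))) ∧ (∀w ¬H(w,w))
All bound variables are already distinct, so no renaming is needed.
Extract every quantifier outward, since the variables are now distinct and don't occur free across branches:
  ∃v ∃u ∀p ∃q ∀w (¬H(v,v) ∧ H(u,u) ∧ ¬H(q,q) ∧ ¬D(p,p) ∧ ¬H(w,w))
The prefix is ∃v ∃u ∀p ∃q ∀w: 2 universal, 3 existential.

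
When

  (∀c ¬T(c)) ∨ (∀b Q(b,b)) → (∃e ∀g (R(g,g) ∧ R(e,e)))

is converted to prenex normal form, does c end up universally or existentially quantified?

Rewrite implications/biconditionals: A → B as ¬A ∨ B.
  ¬((∀c ¬T(c)) ∨ (∀b Q(b,b))) ∨ (∃e ∀g (R(g,g) ∧ R(e,e)))
Move each ¬ inward, flipping quantifiers it crosses:
  (∃c T(c)) ∧ (∃b ¬Q(b,b)) ∨ (∃e ∀g (R(g,g) ∧ R(e,e)))
All bound variables are already distinct, so no renaming is needed.
Finally move all quantifiers to the prefix:
  ∃c ∃b ∃e ∀g (T(c) ∧ ¬Q(b,b) ∨ R(g,g) ∧ R(e,e))
The quantifier ∀c sits under an odd number of negations (counting the antecedent side of each →), so it flips to ∃c.

existential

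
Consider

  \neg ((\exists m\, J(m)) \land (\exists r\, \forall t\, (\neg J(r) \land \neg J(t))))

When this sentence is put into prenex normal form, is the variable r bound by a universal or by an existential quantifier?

Drive negations inward (¬∀x A ≡ ∃x ¬A, ¬∃x A ≡ ∀x ¬A, De Morgan for ∧/∨):
  (\forall m\, \neg J(m)) \lor (\forall r\, \exists t\, (J(r) \lor J(t)))
All bound variables are already distinct, so no renaming is needed.
Pull the quantifiers to the front (each side's bound variable is not free in the other side):
  \forall m\, \forall r\, \exists t\, (\neg J(m) \lor J(r) \lor J(t))
The quantifier \exists r sits under an odd number of negations, so it flips to \forall r.

universal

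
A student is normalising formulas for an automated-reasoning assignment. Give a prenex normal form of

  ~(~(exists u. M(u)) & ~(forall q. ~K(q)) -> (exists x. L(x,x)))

forall u. exists q. forall x. (~M(u) & K(q) & ~L(x,x))

Rewrite implications/biconditionals: A → B as ¬A ∨ B.
  ~(~(~(exists u. M(u)) & ~(forall q. ~K(q))) | (exists x. L(x,x)))
Move each ¬ inward, flipping quantifiers it crosses:
  (forall u. ~M(u)) & (exists q. K(q)) & (forall x. ~L(x,x))
All bound variables are already distinct, so no renaming is needed.
Pull the quantifiers to the front (each side's bound variable is not free in the other side):
  forall u. exists q. forall x. (~M(u) & K(q) & ~L(x,x))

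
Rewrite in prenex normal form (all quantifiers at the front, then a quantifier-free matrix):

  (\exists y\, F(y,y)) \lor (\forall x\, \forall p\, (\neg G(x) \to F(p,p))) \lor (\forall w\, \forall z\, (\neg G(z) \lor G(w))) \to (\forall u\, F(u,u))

\forall y\, \exists x\, \exists p\, \exists w\, \exists z\, \forall u\, (\neg F(y,y) \land \neg G(x) \land \neg F(p,p) \land G(z) \land \neg G(w) \lor F(u,u))

First replace A → B with ¬A ∨ B.
  \neg ((\exists y\, F(y,y)) \lor (\forall x\, \forall p\, (\neg \neg G(x) \lor F(p,p))) \lor (\forall w\, \forall z\, (\neg G(z) \lor G(w)))) \lor (\forall u\, F(u,u))
Push ¬ through the quantifiers and connectives to reach negation normal form:
  (\forall y\, \neg F(y,y)) \land (\exists x\, \exists p\, (\neg G(x) \land \neg F(p,p))) \land (\exists w\, \exists z\, (G(z) \land \neg G(w))) \lor (\forall u\, F(u,u))
All bound variables are already distinct, so no renaming is needed.
Pull the quantifiers to the front (each side's bound variable is not free in the other side):
  \forall y\, \exists x\, \exists p\, \exists w\, \exists z\, \forall u\, (\neg F(y,y) \land \neg G(x) \land \neg F(p,p) \land G(z) \land \neg G(w) \lor F(u,u))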